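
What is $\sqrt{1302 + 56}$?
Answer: $\sqrt{1358} \approx 36.851$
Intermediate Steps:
$\sqrt{1302 + 56} = \sqrt{1358}$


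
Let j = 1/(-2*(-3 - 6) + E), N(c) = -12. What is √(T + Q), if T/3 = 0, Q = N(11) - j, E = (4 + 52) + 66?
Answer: 41*I*√35/70 ≈ 3.4651*I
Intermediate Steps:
E = 122 (E = 56 + 66 = 122)
j = 1/140 (j = 1/(-2*(-3 - 6) + 122) = 1/(-2*(-9) + 122) = 1/(18 + 122) = 1/140 ≈ 0.0071429)
Q = -1681/140 (Q = -12 - 1*1/140 = -12 - 1/140 = -1681/140 ≈ -12.007)
T = 0 (T = 3*0 = 0)
√(T + Q) = √(0 - 1681/140) = √(-1681/140) = 41*I*√35/70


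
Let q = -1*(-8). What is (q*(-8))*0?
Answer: 0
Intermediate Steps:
q = 8
(q*(-8))*0 = (8*(-8))*0 = -64*0 = 0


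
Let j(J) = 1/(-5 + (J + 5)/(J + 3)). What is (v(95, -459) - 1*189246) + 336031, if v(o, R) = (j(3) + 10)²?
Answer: 17772434/121 ≈ 1.4688e+5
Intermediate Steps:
j(J) = 1/(-5 + (5 + J)/(3 + J))
v(o, R) = 11449/121 (v(o, R) = ((-3 - 1*3)/(2*(5 + 2*3)) + 10)² = ((-3 - 3)/(2*(5 + 6)) + 10)² = ((½)*(-6)/11 + 10)² = ((½)*(1/11)*(-6) + 10)² = (-3/11 + 10)² = (107/11)² = 11449/121)
(v(95, -459) - 1*189246) + 336031 = (11449/121 - 1*189246) + 336031 = (11449/121 - 189246) + 336031 = -22887317/121 + 336031 = 17772434/121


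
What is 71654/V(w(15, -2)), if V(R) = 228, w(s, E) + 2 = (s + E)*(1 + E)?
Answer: 35827/114 ≈ 314.27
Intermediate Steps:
w(s, E) = -2 + (1 + E)*(E + s) (w(s, E) = -2 + (s + E)*(1 + E) = -2 + (E + s)*(1 + E) = -2 + (1 + E)*(E + s))
71654/V(w(15, -2)) = 71654/228 = 71654*(1/228) = 35827/114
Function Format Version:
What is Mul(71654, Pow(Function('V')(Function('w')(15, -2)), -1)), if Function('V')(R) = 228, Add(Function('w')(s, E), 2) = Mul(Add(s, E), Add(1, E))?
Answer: Rational(35827, 114) ≈ 314.27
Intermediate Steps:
Function('w')(s, E) = Add(-2, Mul(Add(1, E), Add(E, s))) (Function('w')(s, E) = Add(-2, Mul(Add(s, E), Add(1, E))) = Add(-2, Mul(Add(E, s), Add(1, E))) = Add(-2, Mul(Add(1, E), Add(E, s))))
Mul(71654, Pow(Function('V')(Function('w')(15, -2)), -1)) = Mul(71654, Pow(228, -1)) = Mul(71654, Rational(1, 228)) = Rational(35827, 114)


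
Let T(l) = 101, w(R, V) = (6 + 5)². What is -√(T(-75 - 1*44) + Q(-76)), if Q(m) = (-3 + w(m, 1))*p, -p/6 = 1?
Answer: -I*√607 ≈ -24.637*I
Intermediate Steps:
w(R, V) = 121 (w(R, V) = 11² = 121)
p = -6 (p = -6*1 = -6)
Q(m) = -708 (Q(m) = (-3 + 121)*(-6) = 118*(-6) = -708)
-√(T(-75 - 1*44) + Q(-76)) = -√(101 - 708) = -√(-607) = -I*√607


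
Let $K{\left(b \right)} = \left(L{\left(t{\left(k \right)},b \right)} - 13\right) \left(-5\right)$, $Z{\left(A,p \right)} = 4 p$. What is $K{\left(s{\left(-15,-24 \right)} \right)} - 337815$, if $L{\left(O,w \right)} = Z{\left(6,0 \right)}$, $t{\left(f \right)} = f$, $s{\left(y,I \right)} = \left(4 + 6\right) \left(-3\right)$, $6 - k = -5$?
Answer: $-337750$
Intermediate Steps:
$k = 11$ ($k = 6 - -5 = 6 + 5 = 11$)
$s{\left(y,I \right)} = -30$ ($s{\left(y,I \right)} = 10 \left(-3\right) = -30$)
$L{\left(O,w \right)} = 0$ ($L{\left(O,w \right)} = 4 \cdot 0 = 0$)
$K{\left(b \right)} = 65$ ($K{\left(b \right)} = \left(0 - 13\right) \left(-5\right) = \left(-13\right) \left(-5\right) = 65$)
$K{\left(s{\left(-15,-24 \right)} \right)} - 337815 = 65 - 337815 = -337750$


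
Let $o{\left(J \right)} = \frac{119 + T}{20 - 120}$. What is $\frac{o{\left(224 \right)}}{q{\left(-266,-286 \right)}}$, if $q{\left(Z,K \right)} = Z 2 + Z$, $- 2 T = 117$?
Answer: $\frac{121}{159600} \approx 0.00075815$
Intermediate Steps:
$T = - \frac{117}{2}$ ($T = \left(- \frac{1}{2}\right) 117 = - \frac{117}{2} \approx -58.5$)
$q{\left(Z,K \right)} = 3 Z$ ($q{\left(Z,K \right)} = 2 Z + Z = 3 Z$)
$o{\left(J \right)} = - \frac{121}{200}$ ($o{\left(J \right)} = \frac{119 - \frac{117}{2}}{20 - 120} = \frac{121}{2 \left(-100\right)} = \frac{121}{2} \left(- \frac{1}{100}\right) = - \frac{121}{200}$)
$\frac{o{\left(224 \right)}}{q{\left(-266,-286 \right)}} = - \frac{121}{200 \cdot 3 \left(-266\right)} = - \frac{121}{200 \left(-798\right)} = \left(- \frac{121}{200}\right) \left(- \frac{1}{798}\right) = \frac{121}{159600}$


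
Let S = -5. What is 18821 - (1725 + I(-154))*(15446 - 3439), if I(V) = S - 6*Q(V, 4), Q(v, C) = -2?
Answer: -20777303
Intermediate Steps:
I(V) = 7 (I(V) = -5 - 6*(-2) = -5 + 12 = 7)
18821 - (1725 + I(-154))*(15446 - 3439) = 18821 - (1725 + 7)*(15446 - 3439) = 18821 - 1732*12007 = 18821 - 1*20796124 = 18821 - 20796124 = -20777303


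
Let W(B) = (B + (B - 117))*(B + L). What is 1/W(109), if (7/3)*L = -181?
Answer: 7/22220 ≈ 0.00031503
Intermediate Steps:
L = -543/7 (L = (3/7)*(-181) = -543/7 ≈ -77.571)
W(B) = (-117 + 2*B)*(-543/7 + B) (W(B) = (B + (B - 117))*(B - 543/7) = (B + (-117 + B))*(-543/7 + B) = (-117 + 2*B)*(-543/7 + B))
1/W(109) = 1/(63531/7 + 2*109² - 1905/7*109) = 1/(63531/7 + 2*11881 - 207645/7) = 1/(63531/7 + 23762 - 207645/7) = 1/(22220/7) = 7/22220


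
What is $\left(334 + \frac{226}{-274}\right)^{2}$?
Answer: $\frac{2083466025}{18769} \approx 1.1101 \cdot 10^{5}$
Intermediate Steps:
$\left(334 + \frac{226}{-274}\right)^{2} = \left(334 + 226 \left(- \frac{1}{274}\right)\right)^{2} = \left(334 - \frac{113}{137}\right)^{2} = \left(\frac{45645}{137}\right)^{2} = \frac{2083466025}{18769}$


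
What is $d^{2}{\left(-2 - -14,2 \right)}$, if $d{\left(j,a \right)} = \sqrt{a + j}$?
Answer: $14$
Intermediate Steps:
$d^{2}{\left(-2 - -14,2 \right)} = \left(\sqrt{2 - -12}\right)^{2} = \left(\sqrt{2 + \left(-2 + 14\right)}\right)^{2} = \left(\sqrt{2 + 12}\right)^{2} = \left(\sqrt{14}\right)^{2} = 14$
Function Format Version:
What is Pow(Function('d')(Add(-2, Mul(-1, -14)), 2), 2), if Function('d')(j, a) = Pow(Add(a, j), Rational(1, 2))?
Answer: 14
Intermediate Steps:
Pow(Function('d')(Add(-2, Mul(-1, -14)), 2), 2) = Pow(Pow(Add(2, Add(-2, Mul(-1, -14))), Rational(1, 2)), 2) = Pow(Pow(Add(2, Add(-2, 14)), Rational(1, 2)), 2) = Pow(Pow(Add(2, 12), Rational(1, 2)), 2) = Pow(Pow(14, Rational(1, 2)), 2) = 14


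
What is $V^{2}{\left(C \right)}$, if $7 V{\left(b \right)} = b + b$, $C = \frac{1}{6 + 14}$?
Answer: $\frac{1}{4900} \approx 0.00020408$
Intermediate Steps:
$C = \frac{1}{20} \approx 0.05$
$V{\left(b \right)} = \frac{2 b}{7}$ ($V{\left(b \right)} = \frac{b + b}{7} = \frac{2 b}{7}$)
$V^{2}{\left(C \right)} = \left(\frac{2}{7} \cdot \frac{1}{20}\right)^{2} = \left(\frac{1}{70}\right)^{2} = \frac{1}{4900}$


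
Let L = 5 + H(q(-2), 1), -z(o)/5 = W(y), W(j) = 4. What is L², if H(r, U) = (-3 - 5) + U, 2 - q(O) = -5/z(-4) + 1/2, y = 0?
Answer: 4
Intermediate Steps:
z(o) = -20 (z(o) = -5*4 = -20)
q(O) = 5/4 (q(O) = 2 - (-5/(-20) + 1/2) = 2 - (-5*(-1/20) + 1*(½)) = 2 - (¼ + ½) = 2 - 1*¾ = 2 - ¾ = 5/4)
H(r, U) = -8 + U
L = -2 (L = 5 + (-8 + 1) = 5 - 7 = -2)
L² = (-2)² = 4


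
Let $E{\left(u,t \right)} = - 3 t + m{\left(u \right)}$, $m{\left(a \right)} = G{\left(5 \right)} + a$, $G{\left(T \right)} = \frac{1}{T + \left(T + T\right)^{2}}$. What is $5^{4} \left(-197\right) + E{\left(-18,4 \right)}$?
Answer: $- \frac{12931274}{105} \approx -1.2316 \cdot 10^{5}$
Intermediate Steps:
$G{\left(T \right)} = \frac{1}{T + 4 T^{2}}$ ($G{\left(T \right)} = \frac{1}{T + \left(2 T\right)^{2}} = \frac{1}{T + 4 T^{2}}$)
$m{\left(a \right)} = \frac{1}{105} + a$ ($m{\left(a \right)} = \frac{1}{5 \left(1 + 4 \cdot 5\right)} + a = \frac{1}{5 \left(1 + 20\right)} + a = \frac{1}{5 \cdot 21} + a = \frac{1}{5} \cdot \frac{1}{21} + a = \frac{1}{105} + a$)
$E{\left(u,t \right)} = \frac{1}{105} + u - 3 t$ ($E{\left(u,t \right)} = - 3 t + \left(\frac{1}{105} + u\right) = \frac{1}{105} + u - 3 t$)
$5^{4} \left(-197\right) + E{\left(-18,4 \right)} = 5^{4} \left(-197\right) - \frac{3149}{105} = 625 \left(-197\right) - \frac{3149}{105} = -123125 - \frac{3149}{105} = - \frac{12931274}{105}$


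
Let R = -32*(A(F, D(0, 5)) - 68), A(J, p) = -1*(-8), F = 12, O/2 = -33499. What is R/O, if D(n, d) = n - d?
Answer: -960/33499 ≈ -0.028658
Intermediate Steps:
O = -66998 (O = 2*(-33499) = -66998)
A(J, p) = 8
R = 1920 (R = -32*(8 - 68) = -32*(-60) = 1920)
R/O = 1920/(-66998) = 1920*(-1/66998) = -960/33499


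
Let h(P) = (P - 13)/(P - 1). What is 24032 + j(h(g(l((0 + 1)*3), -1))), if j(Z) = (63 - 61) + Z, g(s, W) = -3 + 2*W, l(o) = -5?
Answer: 24037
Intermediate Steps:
h(P) = (-13 + P)/(-1 + P)
j(Z) = 2 + Z
24032 + j(h(g(l((0 + 1)*3), -1))) = 24032 + (2 + (-13 + (-3 + 2*(-1)))/(-1 + (-3 + 2*(-1)))) = 24032 + (2 + (-13 + (-3 - 2))/(-1 + (-3 - 2))) = 24032 + (2 + (-13 - 5)/(-1 - 5)) = 24032 + (2 - 18/(-6)) = 24032 + (2 - 1/6*(-18)) = 24032 + (2 + 3) = 24032 + 5 = 24037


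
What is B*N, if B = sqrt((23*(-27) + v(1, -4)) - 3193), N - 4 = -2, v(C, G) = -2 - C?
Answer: 2*I*sqrt(3817) ≈ 123.56*I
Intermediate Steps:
N = 2 (N = 4 - 2 = 2)
B = I*sqrt(3817) (B = sqrt((23*(-27) + (-2 - 1*1)) - 3193) = sqrt((-621 + (-2 - 1)) - 3193) = sqrt((-621 - 3) - 3193) = sqrt(-624 - 3193) = sqrt(-3817) = I*sqrt(3817) ≈ 61.782*I)
B*N = (I*sqrt(3817))*2 = 2*I*sqrt(3817)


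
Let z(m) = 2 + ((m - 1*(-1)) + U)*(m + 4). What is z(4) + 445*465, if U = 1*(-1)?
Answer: 206959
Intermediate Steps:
U = -1
z(m) = 2 + m*(4 + m) (z(m) = 2 + ((m - 1*(-1)) - 1)*(m + 4) = 2 + ((m + 1) - 1)*(4 + m) = 2 + ((1 + m) - 1)*(4 + m) = 2 + m*(4 + m))
z(4) + 445*465 = (2 + 4² + 4*4) + 445*465 = (2 + 16 + 16) + 206925 = 34 + 206925 = 206959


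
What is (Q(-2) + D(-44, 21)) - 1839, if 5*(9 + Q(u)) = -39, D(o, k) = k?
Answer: -9174/5 ≈ -1834.8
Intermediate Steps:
Q(u) = -84/5 (Q(u) = -9 + (⅕)*(-39) = -9 - 39/5 = -84/5)
(Q(-2) + D(-44, 21)) - 1839 = (-84/5 + 21) - 1839 = 21/5 - 1839 = -9174/5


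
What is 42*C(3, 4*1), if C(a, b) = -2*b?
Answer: -336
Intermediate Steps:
42*C(3, 4*1) = 42*(-8) = -336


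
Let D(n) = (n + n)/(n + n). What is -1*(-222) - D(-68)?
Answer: 221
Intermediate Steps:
D(n) = 1 (D(n) = (2*n)/((2*n)) = (2*n)*(1/(2*n)) = 1)
-1*(-222) - D(-68) = -1*(-222) - 1*1 = 222 - 1 = 221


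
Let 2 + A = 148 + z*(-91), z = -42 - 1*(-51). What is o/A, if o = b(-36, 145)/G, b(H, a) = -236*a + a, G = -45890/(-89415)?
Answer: 609363225/6176794 ≈ 98.654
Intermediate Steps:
z = 9 (z = -42 + 51 = 9)
G = 9178/17883 (G = -45890*(-1/89415) = 9178/17883 ≈ 0.51322)
b(H, a) = -235*a
o = -609363225/9178 (o = (-235*145)/(9178/17883) = -34075*17883/9178 = -609363225/9178 ≈ -66394.)
A = -673 (A = -2 + (148 + 9*(-91)) = -2 + (148 - 819) = -2 - 671 = -673)
o/A = -609363225/9178/(-673) = -609363225/9178*(-1/673) = 609363225/6176794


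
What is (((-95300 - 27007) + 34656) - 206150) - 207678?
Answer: -501479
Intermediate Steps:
(((-95300 - 27007) + 34656) - 206150) - 207678 = ((-122307 + 34656) - 206150) - 207678 = (-87651 - 206150) - 207678 = -293801 - 207678 = -501479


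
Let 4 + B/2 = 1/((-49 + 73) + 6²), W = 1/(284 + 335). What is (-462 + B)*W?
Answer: -14099/18570 ≈ -0.75924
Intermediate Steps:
W = 1/619 ≈ 0.0016155
B = -239/30 (B = -8 + 2/((-49 + 73) + 6²) = -8 + 2/(24 + 36) = -8 + 2/60 = -8 + 2*(1/60) = -8 + 1/30 = -239/30 ≈ -7.9667)
(-462 + B)*W = (-462 - 239/30)*(1/619) = -14099/30*1/619 = -14099/18570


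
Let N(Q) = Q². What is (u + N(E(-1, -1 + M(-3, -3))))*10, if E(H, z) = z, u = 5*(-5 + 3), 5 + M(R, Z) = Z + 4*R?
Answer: 4310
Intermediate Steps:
M(R, Z) = -5 + Z + 4*R (M(R, Z) = -5 + (Z + 4*R) = -5 + Z + 4*R)
u = -10 (u = 5*(-2) = -10)
(u + N(E(-1, -1 + M(-3, -3))))*10 = (-10 + (-1 + (-5 - 3 + 4*(-3)))²)*10 = (-10 + (-1 + (-5 - 3 - 12))²)*10 = (-10 + (-1 - 20)²)*10 = (-10 + (-21)²)*10 = (-10 + 441)*10 = 431*10 = 4310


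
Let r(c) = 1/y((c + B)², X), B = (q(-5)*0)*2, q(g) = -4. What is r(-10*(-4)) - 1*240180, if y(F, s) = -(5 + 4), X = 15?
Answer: -2161621/9 ≈ -2.4018e+5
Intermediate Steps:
B = 0 (B = -4*0*2 = 0*2 = 0)
y(F, s) = -9 (y(F, s) = -1*9 = -9)
r(c) = -⅑ (r(c) = 1/(-9) = -⅑)
r(-10*(-4)) - 1*240180 = -⅑ - 1*240180 = -⅑ - 240180 = -2161621/9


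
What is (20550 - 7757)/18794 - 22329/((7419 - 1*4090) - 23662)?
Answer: 679771295/382138402 ≈ 1.7789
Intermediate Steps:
(20550 - 7757)/18794 - 22329/((7419 - 1*4090) - 23662) = 12793*(1/18794) - 22329/((7419 - 4090) - 23662) = 12793/18794 - 22329/(3329 - 23662) = 12793/18794 - 22329/(-20333) = 12793/18794 - 22329*(-1/20333) = 12793/18794 + 22329/20333 = 679771295/382138402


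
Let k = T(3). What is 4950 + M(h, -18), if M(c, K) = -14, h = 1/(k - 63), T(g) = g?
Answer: 4936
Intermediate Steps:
k = 3
h = -1/60 (h = 1/(3 - 63) = 1/(-60) = -1/60 ≈ -0.016667)
4950 + M(h, -18) = 4950 - 14 = 4936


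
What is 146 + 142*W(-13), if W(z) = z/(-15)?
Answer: 4036/15 ≈ 269.07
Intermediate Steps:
W(z) = -z/15 (W(z) = z*(-1/15) = -z/15)
146 + 142*W(-13) = 146 + 142*(-1/15*(-13)) = 146 + 142*(13/15) = 146 + 1846/15 = 4036/15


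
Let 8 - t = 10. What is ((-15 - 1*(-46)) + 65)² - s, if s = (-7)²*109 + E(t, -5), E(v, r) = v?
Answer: 3877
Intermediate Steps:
t = -2 (t = 8 - 1*10 = 8 - 10 = -2)
s = 5339 (s = (-7)²*109 - 2 = 49*109 - 2 = 5341 - 2 = 5339)
((-15 - 1*(-46)) + 65)² - s = ((-15 - 1*(-46)) + 65)² - 1*5339 = ((-15 + 46) + 65)² - 5339 = (31 + 65)² - 5339 = 96² - 5339 = 9216 - 5339 = 3877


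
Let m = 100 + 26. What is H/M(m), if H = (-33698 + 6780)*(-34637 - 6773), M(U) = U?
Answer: 557337190/63 ≈ 8.8466e+6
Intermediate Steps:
m = 126
H = 1114674380 (H = -26918*(-41410) = 1114674380)
H/M(m) = 1114674380/126 = 1114674380*(1/126) = 557337190/63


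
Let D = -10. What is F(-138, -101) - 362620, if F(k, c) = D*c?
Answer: -361610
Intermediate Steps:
F(k, c) = -10*c
F(-138, -101) - 362620 = -10*(-101) - 362620 = 1010 - 362620 = -361610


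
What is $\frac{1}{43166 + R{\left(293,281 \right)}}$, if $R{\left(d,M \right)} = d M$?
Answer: $\frac{1}{125499} \approx 7.9682 \cdot 10^{-6}$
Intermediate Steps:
$R{\left(d,M \right)} = M d$
$\frac{1}{43166 + R{\left(293,281 \right)}} = \frac{1}{43166 + 281 \cdot 293} = \frac{1}{43166 + 82333} = \frac{1}{125499}$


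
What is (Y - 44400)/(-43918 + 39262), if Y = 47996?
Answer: -899/1164 ≈ -0.77234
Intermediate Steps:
(Y - 44400)/(-43918 + 39262) = (47996 - 44400)/(-43918 + 39262) = 3596/(-4656) = 3596*(-1/4656) = -899/1164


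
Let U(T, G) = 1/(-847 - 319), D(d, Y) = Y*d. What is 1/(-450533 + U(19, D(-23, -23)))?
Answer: -1166/525321479 ≈ -2.2196e-6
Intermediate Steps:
U(T, G) = -1/1166 (U(T, G) = 1/(-1166) = -1/1166)
1/(-450533 + U(19, D(-23, -23))) = 1/(-450533 - 1/1166) = 1/(-525321479/1166) = -1166/525321479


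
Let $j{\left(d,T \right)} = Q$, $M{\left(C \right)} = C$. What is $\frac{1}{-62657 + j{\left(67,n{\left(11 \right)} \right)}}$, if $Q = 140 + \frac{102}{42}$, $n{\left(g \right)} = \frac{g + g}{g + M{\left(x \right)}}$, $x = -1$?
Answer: $- \frac{7}{437602} \approx -1.5996 \cdot 10^{-5}$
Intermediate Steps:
$n{\left(g \right)} = \frac{2 g}{-1 + g}$ ($n{\left(g \right)} = \frac{g + g}{g - 1} = \frac{2 g}{-1 + g}$)
$Q = \frac{997}{7}$ ($Q = 140 + 102 \cdot \frac{1}{42} = 140 + \frac{17}{7} = \frac{997}{7} \approx 142.43$)
$j{\left(d,T \right)} = \frac{997}{7}$
$\frac{1}{-62657 + j{\left(67,n{\left(11 \right)} \right)}} = \frac{1}{-62657 + \frac{997}{7}} = \frac{1}{- \frac{437602}{7}} = - \frac{7}{437602}$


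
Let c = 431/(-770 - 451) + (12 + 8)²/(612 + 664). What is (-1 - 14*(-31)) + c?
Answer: 15330698/35409 ≈ 432.96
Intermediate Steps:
c = -1399/35409 (c = 431/(-1221) + 20²/1276 = 431*(-1/1221) + 400*(1/1276) = -431/1221 + 100/319 = -1399/35409 ≈ -0.039510)
(-1 - 14*(-31)) + c = (-1 - 14*(-31)) - 1399/35409 = (-1 + 434) - 1399/35409 = 433 - 1399/35409 = 15330698/35409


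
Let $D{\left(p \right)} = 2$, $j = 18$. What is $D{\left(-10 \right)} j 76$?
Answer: $2736$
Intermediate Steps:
$D{\left(-10 \right)} j 76 = 2 \cdot 18 \cdot 76 = 36 \cdot 76 = 2736$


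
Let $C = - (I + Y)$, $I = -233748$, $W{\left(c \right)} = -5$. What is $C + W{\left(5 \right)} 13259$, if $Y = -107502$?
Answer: $274955$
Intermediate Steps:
$C = 341250$ ($C = - (-233748 - 107502) = \left(-1\right) \left(-341250\right) = 341250$)
$C + W{\left(5 \right)} 13259 = 341250 - 66295 = 274955$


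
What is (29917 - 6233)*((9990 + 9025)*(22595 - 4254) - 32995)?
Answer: 8259111006080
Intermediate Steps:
(29917 - 6233)*((9990 + 9025)*(22595 - 4254) - 32995) = 23684*(19015*18341 - 32995) = 23684*(348754115 - 32995) = 23684*348721120 = 8259111006080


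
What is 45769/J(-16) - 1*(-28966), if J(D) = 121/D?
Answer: 2772582/121 ≈ 22914.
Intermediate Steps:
45769/J(-16) - 1*(-28966) = 45769/((121/(-16))) - 1*(-28966) = 45769/((121*(-1/16))) + 28966 = 45769/(-121/16) + 28966 = 45769*(-16/121) + 28966 = -732304/121 + 28966 = 2772582/121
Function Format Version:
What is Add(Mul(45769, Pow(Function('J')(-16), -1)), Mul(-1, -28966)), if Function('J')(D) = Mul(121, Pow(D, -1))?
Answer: Rational(2772582, 121) ≈ 22914.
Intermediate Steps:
Add(Mul(45769, Pow(Function('J')(-16), -1)), Mul(-1, -28966)) = Add(Mul(45769, Pow(Mul(121, Pow(-16, -1)), -1)), Mul(-1, -28966)) = Add(Mul(45769, Pow(Mul(121, Rational(-1, 16)), -1)), 28966) = Add(Mul(45769, Pow(Rational(-121, 16), -1)), 28966) = Add(Mul(45769, Rational(-16, 121)), 28966) = Add(Rational(-732304, 121), 28966) = Rational(2772582, 121)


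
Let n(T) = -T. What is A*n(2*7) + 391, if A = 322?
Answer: -4117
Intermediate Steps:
A*n(2*7) + 391 = 322*(-2*7) + 391 = 322*(-1*14) + 391 = 322*(-14) + 391 = -4508 + 391 = -4117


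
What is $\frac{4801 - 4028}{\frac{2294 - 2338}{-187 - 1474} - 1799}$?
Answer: $- \frac{116723}{271645} \approx -0.42969$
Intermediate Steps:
$\frac{4801 - 4028}{\frac{2294 - 2338}{-187 - 1474} - 1799} = \frac{773}{- \frac{44}{-1661} - 1799} = \frac{773}{\left(-44\right) \left(- \frac{1}{1661}\right) - 1799} = \frac{773}{\frac{4}{151} - 1799} = \frac{773}{- \frac{271645}{151}} = 773 \left(- \frac{151}{271645}\right) = - \frac{116723}{271645}$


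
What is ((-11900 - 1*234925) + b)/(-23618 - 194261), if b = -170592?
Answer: 417417/217879 ≈ 1.9158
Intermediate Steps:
((-11900 - 1*234925) + b)/(-23618 - 194261) = ((-11900 - 1*234925) - 170592)/(-23618 - 194261) = ((-11900 - 234925) - 170592)/(-217879) = (-246825 - 170592)*(-1/217879) = -417417*(-1/217879) = 417417/217879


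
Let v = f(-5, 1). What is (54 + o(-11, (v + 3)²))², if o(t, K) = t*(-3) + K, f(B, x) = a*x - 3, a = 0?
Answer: 7569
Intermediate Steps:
f(B, x) = -3 (f(B, x) = 0*x - 3 = 0 - 3 = -3)
v = -3
o(t, K) = K - 3*t (o(t, K) = -3*t + K = K - 3*t)
(54 + o(-11, (v + 3)²))² = (54 + ((-3 + 3)² - 3*(-11)))² = (54 + (0² + 33))² = (54 + (0 + 33))² = (54 + 33)² = 87² = 7569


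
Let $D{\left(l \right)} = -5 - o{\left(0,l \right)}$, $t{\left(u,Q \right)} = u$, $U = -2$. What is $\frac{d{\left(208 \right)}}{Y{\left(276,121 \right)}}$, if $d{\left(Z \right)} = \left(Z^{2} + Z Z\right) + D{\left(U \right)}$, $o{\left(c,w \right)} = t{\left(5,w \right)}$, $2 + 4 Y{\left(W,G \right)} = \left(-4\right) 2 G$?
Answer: $- \frac{173036}{485} \approx -356.78$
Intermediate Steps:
$Y{\left(W,G \right)} = - \frac{1}{2} - 2 G$ ($Y{\left(W,G \right)} = - \frac{1}{2} + \frac{\left(-4\right) 2 G}{4} = - \frac{1}{2} + \frac{\left(-8\right) G}{4} = - \frac{1}{2} - 2 G$)
$o{\left(c,w \right)} = 5$
$D{\left(l \right)} = -10$ ($D{\left(l \right)} = -5 - 5 = -10$)
$d{\left(Z \right)} = -10 + 2 Z^{2}$ ($d{\left(Z \right)} = \left(Z^{2} + Z Z\right) - 10 = \left(Z^{2} + Z^{2}\right) - 10 = 2 Z^{2} - 10 = -10 + 2 Z^{2}$)
$\frac{d{\left(208 \right)}}{Y{\left(276,121 \right)}} = \frac{-10 + 2 \cdot 208^{2}}{- \frac{1}{2} - 242} = \frac{-10 + 2 \cdot 43264}{- \frac{1}{2} - 242} = \frac{-10 + 86528}{- \frac{485}{2}} = 86518 \left(- \frac{2}{485}\right) = - \frac{173036}{485}$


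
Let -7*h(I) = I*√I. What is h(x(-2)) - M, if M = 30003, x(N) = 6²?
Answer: -210237/7 ≈ -30034.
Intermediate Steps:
x(N) = 36
h(I) = -I^(3/2)/7 (h(I) = -I*√I/7 = -I^(3/2)/7)
h(x(-2)) - M = -36^(3/2)/7 - 1*30003 = -⅐*216 - 30003 = -216/7 - 30003 = -210237/7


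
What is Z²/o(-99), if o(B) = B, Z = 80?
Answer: -6400/99 ≈ -64.646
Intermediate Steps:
Z²/o(-99) = 80²/(-99) = 6400*(-1/99) = -6400/99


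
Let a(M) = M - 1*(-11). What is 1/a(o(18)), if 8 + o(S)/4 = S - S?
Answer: -1/21 ≈ -0.047619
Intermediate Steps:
o(S) = -32 (o(S) = -32 + 4*(S - S) = -32 + 4*0 = -32 + 0 = -32)
a(M) = 11 + M (a(M) = M + 11 = 11 + M)
1/a(o(18)) = 1/(11 - 32) = 1/(-21) = -1/21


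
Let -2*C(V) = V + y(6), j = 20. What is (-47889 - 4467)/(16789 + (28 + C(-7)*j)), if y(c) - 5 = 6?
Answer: -52356/16777 ≈ -3.1207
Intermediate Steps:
y(c) = 11 (y(c) = 5 + 6 = 11)
C(V) = -11/2 - V/2 (C(V) = -(V + 11)/2 = -(11 + V)/2 = -11/2 - V/2)
(-47889 - 4467)/(16789 + (28 + C(-7)*j)) = (-47889 - 4467)/(16789 + (28 + (-11/2 - ½*(-7))*20)) = -52356/(16789 + (28 + (-11/2 + 7/2)*20)) = -52356/(16789 + (28 - 2*20)) = -52356/(16789 + (28 - 40)) = -52356/(16789 - 12) = -52356/16777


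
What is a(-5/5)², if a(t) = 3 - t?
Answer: 16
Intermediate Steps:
a(-5/5)² = (3 - (-5)/5)² = (3 - 1*(-1))² = (3 + 1)² = 4² = 16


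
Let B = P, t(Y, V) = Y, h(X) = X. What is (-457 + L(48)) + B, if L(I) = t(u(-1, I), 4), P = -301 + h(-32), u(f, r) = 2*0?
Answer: -790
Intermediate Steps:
u(f, r) = 0
P = -333 (P = -301 - 32 = -333)
L(I) = 0
B = -333
(-457 + L(48)) + B = (-457 + 0) - 333 = -457 - 333 = -790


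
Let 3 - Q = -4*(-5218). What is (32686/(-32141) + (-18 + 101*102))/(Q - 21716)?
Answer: -1979074/8195955 ≈ -0.24147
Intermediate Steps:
Q = -20869 (Q = 3 - (-4)*(-5218) = 3 - 1*20872 = 3 - 20872 = -20869)
(32686/(-32141) + (-18 + 101*102))/(Q - 21716) = (32686/(-32141) + (-18 + 101*102))/(-20869 - 21716) = (32686*(-1/32141) + (-18 + 10302))/(-42585) = (-32686/32141 + 10284)*(-1/42585) = (330505358/32141)*(-1/42585) = -1979074/8195955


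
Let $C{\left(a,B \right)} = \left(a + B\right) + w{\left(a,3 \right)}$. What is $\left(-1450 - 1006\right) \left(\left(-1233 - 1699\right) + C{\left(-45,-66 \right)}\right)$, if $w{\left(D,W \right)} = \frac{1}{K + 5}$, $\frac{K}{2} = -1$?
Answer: $\frac{22418368}{3} \approx 7.4728 \cdot 10^{6}$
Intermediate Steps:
$K = -2$ ($K = 2 \left(-1\right) = -2$)
$w{\left(D,W \right)} = \frac{1}{3}$ ($w{\left(D,W \right)} = \frac{1}{-2 + 5} = \frac{1}{3}$)
$C{\left(a,B \right)} = \frac{1}{3} + B + a$ ($C{\left(a,B \right)} = \left(a + B\right) + \frac{1}{3} = \left(B + a\right) + \frac{1}{3} = \frac{1}{3} + B + a$)
$\left(-1450 - 1006\right) \left(\left(-1233 - 1699\right) + C{\left(-45,-66 \right)}\right) = \left(-1450 - 1006\right) \left(\left(-1233 - 1699\right) - \frac{332}{3}\right) = - 2456 \left(\left(-1233 - 1699\right) - \frac{332}{3}\right) = - 2456 \left(-2932 - \frac{332}{3}\right) = \left(-2456\right) \left(- \frac{9128}{3}\right) = \frac{22418368}{3}$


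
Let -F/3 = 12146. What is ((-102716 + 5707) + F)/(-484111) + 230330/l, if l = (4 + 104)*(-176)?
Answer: -54484363027/4600990944 ≈ -11.842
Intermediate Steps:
F = -36438 (F = -3*12146 = -36438)
l = -19008 (l = 108*(-176) = -19008)
((-102716 + 5707) + F)/(-484111) + 230330/l = ((-102716 + 5707) - 36438)/(-484111) + 230330/(-19008) = (-97009 - 36438)*(-1/484111) + 230330*(-1/19008) = -133447*(-1/484111) - 115165/9504 = 133447/484111 - 115165/9504 = -54484363027/4600990944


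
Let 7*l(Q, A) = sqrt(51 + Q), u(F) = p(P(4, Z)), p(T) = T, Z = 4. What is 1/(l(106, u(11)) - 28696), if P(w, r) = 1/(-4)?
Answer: -1406104/40349560227 - 7*sqrt(157)/40349560227 ≈ -3.4850e-5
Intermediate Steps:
P(w, r) = -1/4
u(F) = -1/4
l(Q, A) = sqrt(51 + Q)/7
1/(l(106, u(11)) - 28696) = 1/(sqrt(51 + 106)/7 - 28696) = 1/(sqrt(157)/7 - 28696) = 1/(-28696 + sqrt(157)/7)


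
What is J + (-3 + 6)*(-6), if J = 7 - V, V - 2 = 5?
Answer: -18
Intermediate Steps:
V = 7 (V = 2 + 5 = 7)
J = 0 (J = 7 - 1*7 = 7 - 7 = 0)
J + (-3 + 6)*(-6) = 0 + (-3 + 6)*(-6) = 0 + 3*(-6) = 0 - 18 = -18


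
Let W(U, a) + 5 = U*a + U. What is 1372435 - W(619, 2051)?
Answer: 102252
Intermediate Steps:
W(U, a) = -5 + U + U*a (W(U, a) = -5 + (U*a + U) = -5 + (U + U*a) = -5 + U + U*a)
1372435 - W(619, 2051) = 1372435 - (-5 + 619 + 619*2051) = 1372435 - (-5 + 619 + 1269569) = 1372435 - 1*1270183 = 1372435 - 1270183 = 102252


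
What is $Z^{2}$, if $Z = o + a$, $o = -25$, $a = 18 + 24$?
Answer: $289$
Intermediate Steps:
$a = 42$
$Z = 17$ ($Z = -25 + 42 = 17$)
$Z^{2} = 17^{2} = 289$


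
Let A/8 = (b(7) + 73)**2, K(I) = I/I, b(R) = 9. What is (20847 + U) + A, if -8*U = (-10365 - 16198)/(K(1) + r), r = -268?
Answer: 159402341/2136 ≈ 74627.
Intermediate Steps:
K(I) = 1
U = -26563/2136 (U = -(-10365 - 16198)/(8*(1 - 268)) = -(-26563)/(8*(-267)) = -(-26563)*(-1)/(8*267) = -1/8*26563/267 = -26563/2136 ≈ -12.436)
A = 53792 (A = 8*(9 + 73)**2 = 8*82**2 = 8*6724 = 53792)
(20847 + U) + A = (20847 - 26563/2136) + 53792 = 44502629/2136 + 53792 = 159402341/2136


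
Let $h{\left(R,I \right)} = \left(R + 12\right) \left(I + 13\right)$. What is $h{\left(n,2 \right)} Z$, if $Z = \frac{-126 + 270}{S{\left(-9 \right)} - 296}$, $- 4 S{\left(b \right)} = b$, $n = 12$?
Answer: $- \frac{41472}{235} \approx -176.48$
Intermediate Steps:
$S{\left(b \right)} = - \frac{b}{4}$
$h{\left(R,I \right)} = \left(12 + R\right) \left(13 + I\right)$
$Z = - \frac{576}{1175}$ ($Z = \frac{-126 + 270}{\left(- \frac{1}{4}\right) \left(-9\right) - 296} = \frac{144}{\frac{9}{4} - 296} = \frac{144}{- \frac{1175}{4}} = 144 \left(- \frac{4}{1175}\right) = - \frac{576}{1175} \approx -0.49021$)
$h{\left(n,2 \right)} Z = \left(156 + 12 \cdot 2 + 13 \cdot 12 + 2 \cdot 12\right) \left(- \frac{576}{1175}\right) = \left(156 + 24 + 156 + 24\right) \left(- \frac{576}{1175}\right) = 360 \left(- \frac{576}{1175}\right) = - \frac{41472}{235}$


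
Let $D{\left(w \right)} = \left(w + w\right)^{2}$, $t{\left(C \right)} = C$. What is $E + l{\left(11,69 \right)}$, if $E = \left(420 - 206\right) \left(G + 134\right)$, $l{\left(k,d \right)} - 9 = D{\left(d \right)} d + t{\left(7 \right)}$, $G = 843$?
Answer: $1523130$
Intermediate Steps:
$D{\left(w \right)} = 4 w^{2}$ ($D{\left(w \right)} = \left(2 w\right)^{2} = 4 w^{2}$)
$l{\left(k,d \right)} = 16 + 4 d^{3}$ ($l{\left(k,d \right)} = 9 + \left(4 d^{2} d + 7\right) = 9 + \left(4 d^{3} + 7\right) = 9 + \left(7 + 4 d^{3}\right) = 16 + 4 d^{3}$)
$E = 209078$ ($E = \left(420 - 206\right) \left(843 + 134\right) = 214 \cdot 977 = 209078$)
$E + l{\left(11,69 \right)} = 209078 + \left(16 + 4 \cdot 69^{3}\right) = 209078 + \left(16 + 4 \cdot 328509\right) = 209078 + \left(16 + 1314036\right) = 209078 + 1314052 = 1523130$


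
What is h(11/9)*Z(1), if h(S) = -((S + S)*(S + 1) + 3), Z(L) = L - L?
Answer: 0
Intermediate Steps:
Z(L) = 0
h(S) = -3 - 2*S*(1 + S) (h(S) = -((2*S)*(1 + S) + 3) = -(2*S*(1 + S) + 3) = -(3 + 2*S*(1 + S)) = -3 - 2*S*(1 + S))
h(11/9)*Z(1) = (-3 - 22/9 - 2*(11/9)²)*0 = (-3 - 22/9 - 2*(11*(⅑))²)*0 = (-3 - 2*11/9 - 2*(11/9)²)*0 = (-3 - 22/9 - 2*121/81)*0 = (-3 - 22/9 - 242/81)*0 = -683/81*0 = 0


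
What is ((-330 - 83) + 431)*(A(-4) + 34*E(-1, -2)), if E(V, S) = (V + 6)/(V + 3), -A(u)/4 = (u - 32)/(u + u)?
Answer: 1206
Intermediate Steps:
A(u) = -2*(-32 + u)/u (A(u) = -4*(u - 32)/(u + u) = -4*(-32 + u)/(2*u) = -4*(-32 + u)*1/(2*u) = -2*(-32 + u)/u)
E(V, S) = (6 + V)/(3 + V)
((-330 - 83) + 431)*(A(-4) + 34*E(-1, -2)) = ((-330 - 83) + 431)*((-2 + 64/(-4)) + 34*((6 - 1)/(3 - 1))) = (-413 + 431)*((-2 + 64*(-¼)) + 34*(5/2)) = 18*((-2 - 16) + 34*((½)*5)) = 18*(-18 + 34*(5/2)) = 18*(-18 + 85) = 18*67 = 1206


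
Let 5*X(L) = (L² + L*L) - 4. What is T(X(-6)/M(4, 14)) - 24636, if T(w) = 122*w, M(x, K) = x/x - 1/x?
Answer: -336356/15 ≈ -22424.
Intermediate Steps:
X(L) = -⅘ + 2*L²/5 (X(L) = ((L² + L*L) - 4)/5 = ((L² + L²) - 4)/5 = (2*L² - 4)/5 = (-4 + 2*L²)/5 = -⅘ + 2*L²/5)
M(x, K) = 1 - 1/x
T(X(-6)/M(4, 14)) - 24636 = 122*((-⅘ + (⅖)*(-6)²)/(((-1 + 4)/4))) - 24636 = 122*((-⅘ + (⅖)*36)/(((¼)*3))) - 24636 = 122*((-⅘ + 72/5)/(¾)) - 24636 = 122*((68/5)*(4/3)) - 24636 = 122*(272/15) - 24636 = 33184/15 - 24636 = -336356/15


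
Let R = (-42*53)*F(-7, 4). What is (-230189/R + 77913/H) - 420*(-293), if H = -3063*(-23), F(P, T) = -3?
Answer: 19292972376491/156819474 ≈ 1.2303e+5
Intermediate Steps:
H = 70449
R = 6678 (R = -42*53*(-3) = -2226*(-3) = 6678)
(-230189/R + 77913/H) - 420*(-293) = (-230189/6678 + 77913/70449) - 420*(-293) = (-230189*1/6678 + 77913*(1/70449)) - 1*(-123060) = (-230189/6678 + 25971/23483) + 123060 = -5232093949/156819474 + 123060 = 19292972376491/156819474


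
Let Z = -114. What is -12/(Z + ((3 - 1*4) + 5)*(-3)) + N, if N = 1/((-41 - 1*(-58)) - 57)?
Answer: 59/840 ≈ 0.070238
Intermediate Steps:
N = -1/40 (N = 1/((-41 + 58) - 57) = 1/(17 - 57) = 1/(-40) = -1/40 ≈ -0.025000)
-12/(Z + ((3 - 1*4) + 5)*(-3)) + N = -12/(-114 + ((3 - 1*4) + 5)*(-3)) - 1/40 = -12/(-114 + ((3 - 4) + 5)*(-3)) - 1/40 = -12/(-114 + (-1 + 5)*(-3)) - 1/40 = -12/(-114 + 4*(-3)) - 1/40 = -12/(-114 - 12) - 1/40 = -12/(-126) - 1/40 = -1/126*(-12) - 1/40 = 2/21 - 1/40 = 59/840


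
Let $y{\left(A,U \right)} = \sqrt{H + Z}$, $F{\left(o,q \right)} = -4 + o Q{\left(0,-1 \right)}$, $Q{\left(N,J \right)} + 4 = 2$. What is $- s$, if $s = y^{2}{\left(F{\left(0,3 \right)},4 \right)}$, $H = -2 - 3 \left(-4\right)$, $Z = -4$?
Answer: $-6$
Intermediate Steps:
$Q{\left(N,J \right)} = -2$ ($Q{\left(N,J \right)} = -4 + 2 = -2$)
$H = 10$ ($H = -2 - -12 = -2 + 12 = 10$)
$F{\left(o,q \right)} = -4 - 2 o$ ($F{\left(o,q \right)} = -4 + o \left(-2\right) = -4 - 2 o$)
$y{\left(A,U \right)} = \sqrt{6}$ ($y{\left(A,U \right)} = \sqrt{10 - 4} = \sqrt{6}$)
$s = 6$ ($s = \left(\sqrt{6}\right)^{2} = 6$)
$- s = \left(-1\right) 6 = -6$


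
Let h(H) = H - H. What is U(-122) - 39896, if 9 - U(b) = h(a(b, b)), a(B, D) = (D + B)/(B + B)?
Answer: -39887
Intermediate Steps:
a(B, D) = (B + D)/(2*B) (a(B, D) = (B + D)/((2*B)) = (B + D)*(1/(2*B)) = (B + D)/(2*B))
h(H) = 0
U(b) = 9 (U(b) = 9 - 1*0 = 9 + 0 = 9)
U(-122) - 39896 = 9 - 39896 = -39887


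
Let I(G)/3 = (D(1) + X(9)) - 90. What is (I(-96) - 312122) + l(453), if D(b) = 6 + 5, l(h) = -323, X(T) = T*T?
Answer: -312439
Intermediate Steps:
X(T) = T²
D(b) = 11
I(G) = 6 (I(G) = 3*((11 + 9²) - 90) = 3*((11 + 81) - 90) = 3*(92 - 90) = 3*2 = 6)
(I(-96) - 312122) + l(453) = (6 - 312122) - 323 = -312116 - 323 = -312439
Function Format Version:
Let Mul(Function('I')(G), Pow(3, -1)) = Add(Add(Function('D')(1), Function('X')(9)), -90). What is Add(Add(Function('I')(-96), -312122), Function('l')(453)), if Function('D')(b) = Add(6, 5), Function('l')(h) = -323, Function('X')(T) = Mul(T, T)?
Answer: -312439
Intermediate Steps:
Function('X')(T) = Pow(T, 2)
Function('D')(b) = 11
Function('I')(G) = 6 (Function('I')(G) = Mul(3, Add(Add(11, Pow(9, 2)), -90)) = Mul(3, Add(Add(11, 81), -90)) = Mul(3, Add(92, -90)) = Mul(3, 2) = 6)
Add(Add(Function('I')(-96), -312122), Function('l')(453)) = Add(Add(6, -312122), -323) = Add(-312116, -323) = -312439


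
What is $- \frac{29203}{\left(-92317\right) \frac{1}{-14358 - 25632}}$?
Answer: $- \frac{1167827970}{92317} \approx -12650.0$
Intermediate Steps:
$- \frac{29203}{\left(-92317\right) \frac{1}{-14358 - 25632}} = - \frac{29203}{\left(-92317\right) \frac{1}{-39990}} = - \frac{29203}{\left(-92317\right) \left(- \frac{1}{39990}\right)} = - \frac{29203}{\frac{92317}{39990}} = \left(-29203\right) \frac{39990}{92317} = - \frac{1167827970}{92317}$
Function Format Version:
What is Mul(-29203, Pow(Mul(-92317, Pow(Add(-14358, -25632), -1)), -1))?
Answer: Rational(-1167827970, 92317) ≈ -12650.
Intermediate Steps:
Mul(-29203, Pow(Mul(-92317, Pow(Add(-14358, -25632), -1)), -1)) = Mul(-29203, Pow(Mul(-92317, Pow(-39990, -1)), -1)) = Mul(-29203, Pow(Mul(-92317, Rational(-1, 39990)), -1)) = Mul(-29203, Pow(Rational(92317, 39990), -1)) = Mul(-29203, Rational(39990, 92317)) = Rational(-1167827970, 92317)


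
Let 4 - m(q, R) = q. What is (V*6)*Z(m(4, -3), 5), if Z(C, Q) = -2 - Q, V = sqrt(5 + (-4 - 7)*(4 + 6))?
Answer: -42*I*sqrt(105) ≈ -430.37*I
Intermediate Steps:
m(q, R) = 4 - q
V = I*sqrt(105) (V = sqrt(5 - 11*10) = sqrt(5 - 110) = sqrt(-105) = I*sqrt(105) ≈ 10.247*I)
(V*6)*Z(m(4, -3), 5) = ((I*sqrt(105))*6)*(-2 - 1*5) = (6*I*sqrt(105))*(-2 - 5) = (6*I*sqrt(105))*(-7) = -42*I*sqrt(105)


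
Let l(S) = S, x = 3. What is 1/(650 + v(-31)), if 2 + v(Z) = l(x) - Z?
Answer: 1/682 ≈ 0.0014663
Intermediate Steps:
v(Z) = 1 - Z (v(Z) = -2 + (3 - Z) = 1 - Z)
1/(650 + v(-31)) = 1/(650 + (1 - 1*(-31))) = 1/(650 + (1 + 31)) = 1/(650 + 32) = 1/682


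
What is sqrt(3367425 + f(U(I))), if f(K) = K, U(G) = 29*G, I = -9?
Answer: 2*sqrt(841791) ≈ 1835.0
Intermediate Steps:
sqrt(3367425 + f(U(I))) = sqrt(3367425 + 29*(-9)) = sqrt(3367425 - 261) = sqrt(3367164) = 2*sqrt(841791)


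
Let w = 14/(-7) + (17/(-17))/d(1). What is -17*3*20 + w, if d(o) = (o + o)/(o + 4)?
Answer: -2049/2 ≈ -1024.5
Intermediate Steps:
d(o) = 2*o/(4 + o) (d(o) = (2*o)/(4 + o) = 2*o/(4 + o))
w = -9/2 (w = 14/(-7) + (17/(-17))/((2*1/(4 + 1))) = 14*(-⅐) + (17*(-1/17))/((2*1/5)) = -2 - 1/(2*1*(⅕)) = -2 - 1/⅖ = -2 - 1*5/2 = -2 - 5/2 = -9/2 ≈ -4.5000)
-17*3*20 + w = -17*3*20 - 9/2 = -51*20 - 9/2 = -1020 - 9/2 = -2049/2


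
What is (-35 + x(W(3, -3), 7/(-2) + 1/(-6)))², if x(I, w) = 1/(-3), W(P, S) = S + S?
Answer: 11236/9 ≈ 1248.4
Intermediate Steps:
W(P, S) = 2*S
x(I, w) = -⅓
(-35 + x(W(3, -3), 7/(-2) + 1/(-6)))² = (-35 - ⅓)² = (-106/3)² = 11236/9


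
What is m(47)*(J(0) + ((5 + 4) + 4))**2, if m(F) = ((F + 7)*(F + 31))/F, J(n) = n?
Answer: 711828/47 ≈ 15145.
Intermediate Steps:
m(F) = (7 + F)*(31 + F)/F (m(F) = ((7 + F)*(31 + F))/F = (7 + F)*(31 + F)/F)
m(47)*(J(0) + ((5 + 4) + 4))**2 = (38 + 47 + 217/47)*(0 + ((5 + 4) + 4))**2 = (38 + 47 + 217*(1/47))*(0 + (9 + 4))**2 = (38 + 47 + 217/47)*(0 + 13)**2 = (4212/47)*13**2 = (4212/47)*169 = 711828/47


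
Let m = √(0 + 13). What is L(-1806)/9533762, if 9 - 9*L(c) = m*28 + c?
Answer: 605/28601286 - 2*√13/6128847 ≈ 1.9976e-5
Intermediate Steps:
m = √13 ≈ 3.6056
L(c) = 1 - 28*√13/9 - c/9 (L(c) = 1 - (√13*28 + c)/9 = 1 - (28*√13 + c)/9 = 1 - (c + 28*√13)/9 = 1 + (-28*√13/9 - c/9) = 1 - 28*√13/9 - c/9)
L(-1806)/9533762 = (1 - 28*√13/9 - ⅑*(-1806))/9533762 = (1 - 28*√13/9 + 602/3)*(1/9533762) = (605/3 - 28*√13/9)*(1/9533762) = 605/28601286 - 2*√13/6128847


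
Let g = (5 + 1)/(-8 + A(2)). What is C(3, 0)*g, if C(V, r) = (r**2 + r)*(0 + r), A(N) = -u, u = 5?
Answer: 0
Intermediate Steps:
A(N) = -5 (A(N) = -1*5 = -5)
g = -6/13 (g = (5 + 1)/(-8 - 5) = 6/(-13) = 6*(-1/13) = -6/13 ≈ -0.46154)
C(V, r) = r*(r + r**2) (C(V, r) = (r + r**2)*r = r*(r + r**2))
C(3, 0)*g = (0**2*(1 + 0))*(-6/13) = (0*1)*(-6/13) = 0*(-6/13) = 0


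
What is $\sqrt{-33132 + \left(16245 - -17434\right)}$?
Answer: $\sqrt{547} \approx 23.388$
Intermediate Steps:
$\sqrt{-33132 + \left(16245 - -17434\right)} = \sqrt{-33132 + \left(16245 + 17434\right)} = \sqrt{-33132 + 33679} = \sqrt{547}$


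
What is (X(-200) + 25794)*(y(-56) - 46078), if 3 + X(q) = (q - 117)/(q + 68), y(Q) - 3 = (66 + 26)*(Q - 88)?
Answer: -18361703497/12 ≈ -1.5301e+9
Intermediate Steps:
y(Q) = -8093 + 92*Q (y(Q) = 3 + (66 + 26)*(Q - 88) = 3 + 92*(-88 + Q) = 3 + (-8096 + 92*Q) = -8093 + 92*Q)
X(q) = -3 + (-117 + q)/(68 + q) (X(q) = -3 + (q - 117)/(q + 68) = -3 + (-117 + q)/(68 + q))
(X(-200) + 25794)*(y(-56) - 46078) = ((-321 - 2*(-200))/(68 - 200) + 25794)*((-8093 + 92*(-56)) - 46078) = ((-321 + 400)/(-132) + 25794)*((-8093 - 5152) - 46078) = (-1/132*79 + 25794)*(-13245 - 46078) = (-79/132 + 25794)*(-59323) = (3404729/132)*(-59323) = -18361703497/12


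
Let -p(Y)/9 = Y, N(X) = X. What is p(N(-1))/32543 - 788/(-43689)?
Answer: 26037085/1421771127 ≈ 0.018313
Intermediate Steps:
p(Y) = -9*Y
p(N(-1))/32543 - 788/(-43689) = -9*(-1)/32543 - 788/(-43689) = 9*(1/32543) - 788*(-1/43689) = 9/32543 + 788/43689 = 26037085/1421771127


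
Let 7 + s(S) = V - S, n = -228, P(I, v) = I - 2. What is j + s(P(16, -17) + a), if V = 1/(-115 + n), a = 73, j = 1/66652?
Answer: -2149060093/22861636 ≈ -94.003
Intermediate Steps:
P(I, v) = -2 + I
j = 1/66652 ≈ 1.5003e-5
V = -1/343 (V = 1/(-115 - 228) = 1/(-343) = -1/343 ≈ -0.0029155)
s(S) = -2402/343 - S (s(S) = -7 + (-1/343 - S) = -2402/343 - S)
j + s(P(16, -17) + a) = 1/66652 + (-2402/343 - ((-2 + 16) + 73)) = 1/66652 + (-2402/343 - (14 + 73)) = 1/66652 + (-2402/343 - 1*87) = 1/66652 + (-2402/343 - 87) = 1/66652 - 32243/343 = -2149060093/22861636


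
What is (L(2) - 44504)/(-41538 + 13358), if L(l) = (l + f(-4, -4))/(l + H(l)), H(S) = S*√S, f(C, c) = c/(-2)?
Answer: 22253/14090 - √2/14090 ≈ 1.5792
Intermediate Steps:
f(C, c) = -c/2 (f(C, c) = c*(-½) = -c/2)
H(S) = S^(3/2)
L(l) = (2 + l)/(l + l^(3/2)) (L(l) = (l - ½*(-4))/(l + l^(3/2)) = (l + 2)/(l + l^(3/2)) = (2 + l)/(l + l^(3/2)))
(L(2) - 44504)/(-41538 + 13358) = ((2 + 2)/(2 + 2^(3/2)) - 44504)/(-41538 + 13358) = (4/(2 + 2*√2) - 44504)/(-28180) = (4/(2 + 2*√2) - 44504)*(-1/28180) = (-44504 + 4/(2 + 2*√2))*(-1/28180) = 11126/7045 - 1/(7045*(2 + 2*√2))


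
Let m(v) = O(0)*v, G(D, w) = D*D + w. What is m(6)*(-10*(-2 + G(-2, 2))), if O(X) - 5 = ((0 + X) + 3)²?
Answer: -3360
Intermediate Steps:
G(D, w) = w + D² (G(D, w) = D² + w = w + D²)
O(X) = 5 + (3 + X)² (O(X) = 5 + ((0 + X) + 3)² = 5 + (X + 3)² = 5 + (3 + X)²)
m(v) = 14*v (m(v) = (5 + (3 + 0)²)*v = (5 + 3²)*v = (5 + 9)*v = 14*v)
m(6)*(-10*(-2 + G(-2, 2))) = (14*6)*(-10*(-2 + (2 + (-2)²))) = 84*(-10*(-2 + (2 + 4))) = 84*(-10*(-2 + 6)) = 84*(-10*4) = 84*(-40) = -3360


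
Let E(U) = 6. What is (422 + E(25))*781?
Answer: 334268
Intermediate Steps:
(422 + E(25))*781 = (422 + 6)*781 = 428*781 = 334268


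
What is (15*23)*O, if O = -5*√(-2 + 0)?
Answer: -1725*I*√2 ≈ -2439.5*I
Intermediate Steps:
O = -5*I*√2 ≈ -7.0711*I
(15*23)*O = (15*23)*(-5*I*√2) = 345*(-5*I*√2) = -1725*I*√2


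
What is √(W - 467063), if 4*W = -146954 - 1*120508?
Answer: 7*I*√43586/2 ≈ 730.7*I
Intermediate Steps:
W = -133731/2 (W = (-146954 - 1*120508)/4 = (-146954 - 120508)/4 = (¼)*(-267462) = -133731/2 ≈ -66866.)
√(W - 467063) = √(-133731/2 - 467063) = √(-1067857/2) = 7*I*√43586/2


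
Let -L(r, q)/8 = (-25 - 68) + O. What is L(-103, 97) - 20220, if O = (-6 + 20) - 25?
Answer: -19388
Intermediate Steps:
O = -11 (O = 14 - 25 = -11)
L(r, q) = 832 (L(r, q) = -8*((-25 - 68) - 11) = -8*(-93 - 11) = -8*(-104) = 832)
L(-103, 97) - 20220 = 832 - 20220 = -19388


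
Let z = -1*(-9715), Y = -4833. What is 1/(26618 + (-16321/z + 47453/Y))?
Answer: 46952595/1249244288422 ≈ 3.7585e-5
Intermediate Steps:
z = 9715
1/(26618 + (-16321/z + 47453/Y)) = 1/(26618 + (-16321/9715 + 47453/(-4833))) = 1/(26618 + (-16321*1/9715 + 47453*(-1/4833))) = 1/(26618 + (-16321/9715 - 47453/4833)) = 1/(26618 - 539885288/46952595) = 1/(1249244288422/46952595) = 46952595/1249244288422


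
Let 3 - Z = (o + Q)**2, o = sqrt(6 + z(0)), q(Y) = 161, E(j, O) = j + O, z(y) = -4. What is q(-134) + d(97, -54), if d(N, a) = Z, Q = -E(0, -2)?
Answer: 158 - 4*sqrt(2) ≈ 152.34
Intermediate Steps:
E(j, O) = O + j
Q = 2 (Q = -(-2 + 0) = -1*(-2) = 2)
o = sqrt(2) (o = sqrt(6 - 4) = sqrt(2) ≈ 1.4142)
Z = 3 - (2 + sqrt(2))**2 (Z = 3 - (sqrt(2) + 2)**2 = 3 - (2 + sqrt(2))**2 ≈ -8.6569)
d(N, a) = 3 - (2 + sqrt(2))**2
q(-134) + d(97, -54) = 161 + (3 - (2 + sqrt(2))**2) = 164 - (2 + sqrt(2))**2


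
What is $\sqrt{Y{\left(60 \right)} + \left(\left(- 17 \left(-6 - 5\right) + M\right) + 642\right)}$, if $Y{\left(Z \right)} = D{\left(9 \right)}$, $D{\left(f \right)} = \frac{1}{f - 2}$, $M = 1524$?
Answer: $\frac{2 \sqrt{28826}}{7} \approx 48.509$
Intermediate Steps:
$D{\left(f \right)} = \frac{1}{-2 + f}$
$Y{\left(Z \right)} = \frac{1}{7}$ ($Y{\left(Z \right)} = \frac{1}{-2 + 9} = \frac{1}{7}$)
$\sqrt{Y{\left(60 \right)} + \left(\left(- 17 \left(-6 - 5\right) + M\right) + 642\right)} = \sqrt{\frac{1}{7} + \left(\left(- 17 \left(-6 - 5\right) + 1524\right) + 642\right)} = \sqrt{\frac{1}{7} + \left(\left(\left(-17\right) \left(-11\right) + 1524\right) + 642\right)} = \sqrt{\frac{1}{7} + \left(\left(187 + 1524\right) + 642\right)} = \sqrt{\frac{1}{7} + \left(1711 + 642\right)} = \sqrt{\frac{1}{7} + 2353} = \sqrt{\frac{16472}{7}} = \frac{2 \sqrt{28826}}{7}$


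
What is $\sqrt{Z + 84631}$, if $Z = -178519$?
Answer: $24 i \sqrt{163} \approx 306.41 i$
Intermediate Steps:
$\sqrt{Z + 84631} = \sqrt{-178519 + 84631} = \sqrt{-93888} = 24 i \sqrt{163}$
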